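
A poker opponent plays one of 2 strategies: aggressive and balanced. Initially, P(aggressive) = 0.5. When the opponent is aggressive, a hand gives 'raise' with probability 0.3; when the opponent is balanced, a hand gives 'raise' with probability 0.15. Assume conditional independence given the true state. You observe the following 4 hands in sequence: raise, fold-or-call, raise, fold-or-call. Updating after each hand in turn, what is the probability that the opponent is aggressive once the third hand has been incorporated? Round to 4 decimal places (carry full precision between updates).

After 'raise': P(aggressive) = 0.3·0.5000 / (0.3·0.5000 + 0.15·0.5000) ≈ 0.6667
After 'fold-or-call': P(aggressive) = 0.7·0.6667 / (0.7·0.6667 + 0.85·0.3333) ≈ 0.6222
After 'raise': P(aggressive) = 0.3·0.6222 / (0.3·0.6222 + 0.15·0.3778) ≈ 0.7671

0.7671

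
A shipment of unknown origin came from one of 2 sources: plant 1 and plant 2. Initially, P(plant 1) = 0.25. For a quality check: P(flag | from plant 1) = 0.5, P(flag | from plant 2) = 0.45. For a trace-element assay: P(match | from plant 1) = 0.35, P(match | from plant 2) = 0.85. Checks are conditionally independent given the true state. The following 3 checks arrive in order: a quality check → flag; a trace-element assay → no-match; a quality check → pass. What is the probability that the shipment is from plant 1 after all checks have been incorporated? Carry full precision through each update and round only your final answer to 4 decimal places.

0.5933

After a quality check='flag': P(plant 1) = 0.5·0.2500 / (0.5·0.2500 + 0.45·0.7500) ≈ 0.2703
After a trace-element assay='no-match': P(plant 1) = 0.65·0.2703 / (0.65·0.2703 + 0.15·0.7297) ≈ 0.6161
After a quality check='pass': P(plant 1) = 0.5·0.6161 / (0.5·0.6161 + 0.55·0.3839) ≈ 0.5933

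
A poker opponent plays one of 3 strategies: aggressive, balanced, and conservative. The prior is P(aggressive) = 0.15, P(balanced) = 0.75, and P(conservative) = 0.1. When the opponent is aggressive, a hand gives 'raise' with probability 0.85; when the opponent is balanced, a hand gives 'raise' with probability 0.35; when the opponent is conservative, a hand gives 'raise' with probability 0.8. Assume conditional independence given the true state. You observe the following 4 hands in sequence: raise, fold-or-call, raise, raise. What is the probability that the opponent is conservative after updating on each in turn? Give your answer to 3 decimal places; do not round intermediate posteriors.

0.228

After 'raise': normaliser = 0.85·0.1500 + 0.35·0.7500 + 0.8·0.1000; P(aggressive) ≈ 0.2713, P(balanced) ≈ 0.5585, P(conservative) ≈ 0.1702
After 'fold-or-call': normaliser = 0.15·0.2713 + 0.65·0.5585 + 0.2·0.1702; P(aggressive) ≈ 0.0930, P(balanced) ≈ 0.8293, P(conservative) ≈ 0.0778
After 'raise': normaliser = 0.85·0.0930 + 0.35·0.8293 + 0.8·0.0778; P(aggressive) ≈ 0.1831, P(balanced) ≈ 0.6727, P(conservative) ≈ 0.1442
After 'raise': normaliser = 0.85·0.1831 + 0.35·0.6727 + 0.8·0.1442; P(aggressive) ≈ 0.3073, P(balanced) ≈ 0.4649, P(conservative) ≈ 0.2278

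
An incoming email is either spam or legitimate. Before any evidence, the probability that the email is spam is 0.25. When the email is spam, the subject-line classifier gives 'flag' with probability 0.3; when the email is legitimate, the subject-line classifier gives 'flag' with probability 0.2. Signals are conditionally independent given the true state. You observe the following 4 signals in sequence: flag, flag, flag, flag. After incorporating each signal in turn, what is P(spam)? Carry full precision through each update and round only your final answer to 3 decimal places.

After 'flag': P(spam) = 0.3·0.2500 / (0.3·0.2500 + 0.2·0.7500) ≈ 0.3333
After 'flag': P(spam) = 0.3·0.3333 / (0.3·0.3333 + 0.2·0.6667) ≈ 0.4286
After 'flag': P(spam) = 0.3·0.4286 / (0.3·0.4286 + 0.2·0.5714) ≈ 0.5294
After 'flag': P(spam) = 0.3·0.5294 / (0.3·0.5294 + 0.2·0.4706) ≈ 0.6279

0.628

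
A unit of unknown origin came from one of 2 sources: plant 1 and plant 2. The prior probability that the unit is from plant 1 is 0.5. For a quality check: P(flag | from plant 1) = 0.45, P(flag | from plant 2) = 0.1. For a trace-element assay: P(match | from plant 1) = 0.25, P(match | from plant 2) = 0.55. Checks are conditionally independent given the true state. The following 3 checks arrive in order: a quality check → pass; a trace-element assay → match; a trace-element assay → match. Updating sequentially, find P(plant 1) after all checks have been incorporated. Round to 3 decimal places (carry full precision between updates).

Each posterior becomes the prior for the next update.
After a quality check='pass': P(plant 1) = 0.55·0.5000 / (0.55·0.5000 + 0.9·0.5000) ≈ 0.3793
After a trace-element assay='match': P(plant 1) = 0.25·0.3793 / (0.25·0.3793 + 0.55·0.6207) ≈ 0.2174
After a trace-element assay='match': P(plant 1) = 0.25·0.2174 / (0.25·0.2174 + 0.55·0.7826) ≈ 0.1121

0.112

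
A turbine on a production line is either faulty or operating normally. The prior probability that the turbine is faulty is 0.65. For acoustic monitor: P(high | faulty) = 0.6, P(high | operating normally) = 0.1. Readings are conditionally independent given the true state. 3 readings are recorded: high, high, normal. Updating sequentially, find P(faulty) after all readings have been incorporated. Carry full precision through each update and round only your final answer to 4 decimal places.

0.9674

After 'high': P(faulty) = 0.6·0.6500 / (0.6·0.6500 + 0.1·0.3500) ≈ 0.9176
After 'high': P(faulty) = 0.6·0.9176 / (0.6·0.9176 + 0.1·0.0824) ≈ 0.9853
After 'normal': P(faulty) = 0.4·0.9853 / (0.4·0.9853 + 0.9·0.0147) ≈ 0.9674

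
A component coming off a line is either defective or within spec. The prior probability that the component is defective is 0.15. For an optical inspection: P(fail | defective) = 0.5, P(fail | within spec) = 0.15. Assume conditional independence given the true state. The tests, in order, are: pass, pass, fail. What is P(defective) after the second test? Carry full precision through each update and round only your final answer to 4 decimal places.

0.0575

Apply Bayes' rule sequentially, carrying P(defective) forward.
After 'pass': P(defective) = 0.5·0.1500 / (0.5·0.1500 + 0.85·0.8500) ≈ 0.0940
After 'pass': P(defective) = 0.5·0.0940 / (0.5·0.0940 + 0.85·0.9060) ≈ 0.0575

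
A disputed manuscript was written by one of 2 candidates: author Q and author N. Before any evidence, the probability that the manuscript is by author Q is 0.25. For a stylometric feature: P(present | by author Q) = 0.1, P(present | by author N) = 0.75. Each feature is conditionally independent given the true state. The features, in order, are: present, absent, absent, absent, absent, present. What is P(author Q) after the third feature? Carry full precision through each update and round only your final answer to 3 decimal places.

After 'present': P(author Q) = 0.1·0.2500 / (0.1·0.2500 + 0.75·0.7500) ≈ 0.0426
After 'absent': P(author Q) = 0.9·0.0426 / (0.9·0.0426 + 0.25·0.9574) ≈ 0.1379
After 'absent': P(author Q) = 0.9·0.1379 / (0.9·0.1379 + 0.25·0.8621) ≈ 0.3655

0.365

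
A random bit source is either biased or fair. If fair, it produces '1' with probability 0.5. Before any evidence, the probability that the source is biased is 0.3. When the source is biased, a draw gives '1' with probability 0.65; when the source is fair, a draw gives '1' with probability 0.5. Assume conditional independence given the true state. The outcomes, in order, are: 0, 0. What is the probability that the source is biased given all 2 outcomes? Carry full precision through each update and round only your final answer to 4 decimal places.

After '0': P(biased) = 0.35·0.3000 / (0.35·0.3000 + 0.5·0.7000) ≈ 0.2308
After '0': P(biased) = 0.35·0.2308 / (0.35·0.2308 + 0.5·0.7692) ≈ 0.1736

0.1736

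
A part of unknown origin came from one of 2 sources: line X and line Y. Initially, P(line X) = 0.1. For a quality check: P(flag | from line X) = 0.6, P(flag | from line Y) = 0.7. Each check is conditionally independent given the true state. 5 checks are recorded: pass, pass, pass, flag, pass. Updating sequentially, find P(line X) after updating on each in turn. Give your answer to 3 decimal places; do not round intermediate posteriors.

0.231

After 'pass': P(line X) = 0.4·0.1000 / (0.4·0.1000 + 0.3·0.9000) ≈ 0.1290
After 'pass': P(line X) = 0.4·0.1290 / (0.4·0.1290 + 0.3·0.8710) ≈ 0.1649
After 'pass': P(line X) = 0.4·0.1649 / (0.4·0.1649 + 0.3·0.8351) ≈ 0.2085
After 'flag': P(line X) = 0.6·0.2085 / (0.6·0.2085 + 0.7·0.7915) ≈ 0.1842
After 'pass': P(line X) = 0.4·0.1842 / (0.4·0.1842 + 0.3·0.8158) ≈ 0.2314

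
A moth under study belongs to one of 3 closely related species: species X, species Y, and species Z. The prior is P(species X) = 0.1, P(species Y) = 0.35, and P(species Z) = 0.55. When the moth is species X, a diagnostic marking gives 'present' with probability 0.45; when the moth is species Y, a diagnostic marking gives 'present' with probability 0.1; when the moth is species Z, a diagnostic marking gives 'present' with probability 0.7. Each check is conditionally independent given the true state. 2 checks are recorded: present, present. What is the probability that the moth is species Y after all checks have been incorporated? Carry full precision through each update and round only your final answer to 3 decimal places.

Apply Bayes' rule sequentially, carrying P(species Y) forward.
After 'present': normaliser = 0.45·0.1000 + 0.1·0.3500 + 0.7·0.5500; P(species X) ≈ 0.0968, P(species Y) ≈ 0.0753, P(species Z) ≈ 0.8280
After 'present': normaliser = 0.45·0.0968 + 0.1·0.0753 + 0.7·0.8280; P(species X) ≈ 0.0691, P(species Y) ≈ 0.0119, P(species Z) ≈ 0.9190

0.012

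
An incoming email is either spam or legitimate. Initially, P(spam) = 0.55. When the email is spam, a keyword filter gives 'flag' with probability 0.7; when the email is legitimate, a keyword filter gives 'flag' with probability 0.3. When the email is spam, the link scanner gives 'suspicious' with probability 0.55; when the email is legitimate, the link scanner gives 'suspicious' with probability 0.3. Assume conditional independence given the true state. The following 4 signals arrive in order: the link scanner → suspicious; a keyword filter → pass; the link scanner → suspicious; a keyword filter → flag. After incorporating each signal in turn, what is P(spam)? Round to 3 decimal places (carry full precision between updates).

Each posterior becomes the prior for the next update.
After the link scanner='suspicious': P(spam) = 0.55·0.5500 / (0.55·0.5500 + 0.3·0.4500) ≈ 0.6914
After a keyword filter='pass': P(spam) = 0.3·0.6914 / (0.3·0.6914 + 0.7·0.3086) ≈ 0.4899
After the link scanner='suspicious': P(spam) = 0.55·0.4899 / (0.55·0.4899 + 0.3·0.5101) ≈ 0.6378
After a keyword filter='flag': P(spam) = 0.7·0.6378 / (0.7·0.6378 + 0.3·0.3622) ≈ 0.8042

0.804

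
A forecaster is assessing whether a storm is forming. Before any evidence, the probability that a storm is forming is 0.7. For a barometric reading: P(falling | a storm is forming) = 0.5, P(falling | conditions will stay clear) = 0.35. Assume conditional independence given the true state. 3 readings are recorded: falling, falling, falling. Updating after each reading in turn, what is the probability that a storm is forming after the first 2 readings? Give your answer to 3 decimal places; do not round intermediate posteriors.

0.826

After 'falling': P(storm) = 0.5·0.7000 / (0.5·0.7000 + 0.35·0.3000) ≈ 0.7692
After 'falling': P(storm) = 0.5·0.7692 / (0.5·0.7692 + 0.35·0.2308) ≈ 0.8264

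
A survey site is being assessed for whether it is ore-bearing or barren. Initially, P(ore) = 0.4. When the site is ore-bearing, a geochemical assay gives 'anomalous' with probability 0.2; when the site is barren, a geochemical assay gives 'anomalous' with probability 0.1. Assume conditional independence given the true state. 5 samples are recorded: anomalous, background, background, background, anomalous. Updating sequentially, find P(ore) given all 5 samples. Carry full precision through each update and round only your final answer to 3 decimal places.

0.652

Each posterior becomes the prior for the next update.
After 'anomalous': P(ore) = 0.2·0.4000 / (0.2·0.4000 + 0.1·0.6000) ≈ 0.5714
After 'background': P(ore) = 0.8·0.5714 / (0.8·0.5714 + 0.9·0.4286) ≈ 0.5424
After 'background': P(ore) = 0.8·0.5424 / (0.8·0.5424 + 0.9·0.4576) ≈ 0.5130
After 'background': P(ore) = 0.8·0.5130 / (0.8·0.5130 + 0.9·0.4870) ≈ 0.4836
After 'anomalous': P(ore) = 0.2·0.4836 / (0.2·0.4836 + 0.1·0.5164) ≈ 0.6519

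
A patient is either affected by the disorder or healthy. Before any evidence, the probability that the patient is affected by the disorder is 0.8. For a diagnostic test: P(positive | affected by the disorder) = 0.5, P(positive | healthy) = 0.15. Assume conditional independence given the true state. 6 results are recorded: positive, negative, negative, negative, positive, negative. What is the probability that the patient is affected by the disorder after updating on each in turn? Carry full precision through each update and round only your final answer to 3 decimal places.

0.842

After 'positive': P(affected) = 0.5·0.8000 / (0.5·0.8000 + 0.15·0.2000) ≈ 0.9302
After 'negative': P(affected) = 0.5·0.9302 / (0.5·0.9302 + 0.85·0.0698) ≈ 0.8869
After 'negative': P(affected) = 0.5·0.8869 / (0.5·0.8869 + 0.85·0.1131) ≈ 0.8219
After 'negative': P(affected) = 0.5·0.8219 / (0.5·0.8219 + 0.85·0.1781) ≈ 0.7307
After 'positive': P(affected) = 0.5·0.7307 / (0.5·0.7307 + 0.15·0.2693) ≈ 0.9005
After 'negative': P(affected) = 0.5·0.9005 / (0.5·0.9005 + 0.85·0.0995) ≈ 0.8418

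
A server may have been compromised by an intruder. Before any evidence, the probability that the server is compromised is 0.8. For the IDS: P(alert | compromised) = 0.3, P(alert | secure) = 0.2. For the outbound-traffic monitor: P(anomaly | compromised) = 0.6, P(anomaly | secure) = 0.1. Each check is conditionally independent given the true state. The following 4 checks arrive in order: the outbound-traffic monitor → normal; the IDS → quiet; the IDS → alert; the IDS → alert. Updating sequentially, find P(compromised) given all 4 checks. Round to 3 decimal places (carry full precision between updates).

After the outbound-traffic monitor='normal': P(compromised) = 0.4·0.8000 / (0.4·0.8000 + 0.9·0.2000) ≈ 0.6400
After the IDS='quiet': P(compromised) = 0.7·0.6400 / (0.7·0.6400 + 0.8·0.3600) ≈ 0.6087
After the IDS='alert': P(compromised) = 0.3·0.6087 / (0.3·0.6087 + 0.2·0.3913) ≈ 0.7000
After the IDS='alert': P(compromised) = 0.3·0.7000 / (0.3·0.7000 + 0.2·0.3000) ≈ 0.7778

0.778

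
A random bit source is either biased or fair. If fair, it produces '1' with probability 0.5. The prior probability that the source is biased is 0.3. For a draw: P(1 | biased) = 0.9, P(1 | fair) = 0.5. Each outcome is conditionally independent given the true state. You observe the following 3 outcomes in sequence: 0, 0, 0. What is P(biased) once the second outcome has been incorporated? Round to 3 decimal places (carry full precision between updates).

0.017

Each posterior becomes the prior for the next update.
After '0': P(biased) = 0.1·0.3000 / (0.1·0.3000 + 0.5·0.7000) ≈ 0.0789
After '0': P(biased) = 0.1·0.0789 / (0.1·0.0789 + 0.5·0.9211) ≈ 0.0169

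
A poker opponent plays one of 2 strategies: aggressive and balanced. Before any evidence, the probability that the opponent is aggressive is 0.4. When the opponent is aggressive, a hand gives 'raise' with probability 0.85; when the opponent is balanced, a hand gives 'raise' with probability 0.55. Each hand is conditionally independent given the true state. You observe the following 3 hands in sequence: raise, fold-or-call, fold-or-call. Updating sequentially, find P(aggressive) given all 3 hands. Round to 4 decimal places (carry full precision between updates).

Apply Bayes' rule sequentially, carrying P(aggressive) forward.
After 'raise': P(aggressive) = 0.85·0.4000 / (0.85·0.4000 + 0.55·0.6000) ≈ 0.5075
After 'fold-or-call': P(aggressive) = 0.15·0.5075 / (0.15·0.5075 + 0.45·0.4925) ≈ 0.2556
After 'fold-or-call': P(aggressive) = 0.15·0.2556 / (0.15·0.2556 + 0.45·0.7444) ≈ 0.1027

0.1027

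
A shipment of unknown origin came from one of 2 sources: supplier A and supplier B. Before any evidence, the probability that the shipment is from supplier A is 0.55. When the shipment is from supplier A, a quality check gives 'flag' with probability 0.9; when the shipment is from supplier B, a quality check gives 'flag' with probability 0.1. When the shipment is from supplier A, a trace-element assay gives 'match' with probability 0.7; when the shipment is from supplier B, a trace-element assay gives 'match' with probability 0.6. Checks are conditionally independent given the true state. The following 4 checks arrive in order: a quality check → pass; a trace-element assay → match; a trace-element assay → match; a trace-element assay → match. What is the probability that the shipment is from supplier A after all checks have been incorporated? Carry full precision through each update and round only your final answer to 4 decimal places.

0.1774

After a quality check='pass': P(supplier A) = 0.1·0.5500 / (0.1·0.5500 + 0.9·0.4500) ≈ 0.1196
After a trace-element assay='match': P(supplier A) = 0.7·0.1196 / (0.7·0.1196 + 0.6·0.8804) ≈ 0.1368
After a trace-element assay='match': P(supplier A) = 0.7·0.1368 / (0.7·0.1368 + 0.6·0.8632) ≈ 0.1560
After a trace-element assay='match': P(supplier A) = 0.7·0.1560 / (0.7·0.1560 + 0.6·0.8440) ≈ 0.1774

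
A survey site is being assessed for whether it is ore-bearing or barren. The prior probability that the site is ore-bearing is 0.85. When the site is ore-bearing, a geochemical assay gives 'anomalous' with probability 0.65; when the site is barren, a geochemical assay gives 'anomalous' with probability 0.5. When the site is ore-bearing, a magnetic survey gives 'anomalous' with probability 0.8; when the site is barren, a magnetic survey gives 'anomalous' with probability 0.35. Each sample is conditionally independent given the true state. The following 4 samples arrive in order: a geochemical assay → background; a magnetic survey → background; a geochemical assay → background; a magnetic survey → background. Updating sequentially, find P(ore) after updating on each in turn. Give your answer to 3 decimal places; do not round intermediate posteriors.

After a geochemical assay='background': P(ore) = 0.35·0.8500 / (0.35·0.8500 + 0.5·0.1500) ≈ 0.7987
After a magnetic survey='background': P(ore) = 0.2·0.7987 / (0.2·0.7987 + 0.65·0.2013) ≈ 0.5497
After a geochemical assay='background': P(ore) = 0.35·0.5497 / (0.35·0.5497 + 0.5·0.4503) ≈ 0.4607
After a magnetic survey='background': P(ore) = 0.2·0.4607 / (0.2·0.4607 + 0.65·0.5393) ≈ 0.2082

0.208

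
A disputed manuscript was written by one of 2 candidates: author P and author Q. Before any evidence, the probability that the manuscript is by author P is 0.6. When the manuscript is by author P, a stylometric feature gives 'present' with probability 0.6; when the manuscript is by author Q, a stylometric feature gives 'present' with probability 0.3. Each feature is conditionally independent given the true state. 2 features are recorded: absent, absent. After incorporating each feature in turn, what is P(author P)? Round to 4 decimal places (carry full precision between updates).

Apply Bayes' rule sequentially, carrying P(author P) forward.
After 'absent': P(author P) = 0.4·0.6000 / (0.4·0.6000 + 0.7·0.4000) ≈ 0.4615
After 'absent': P(author P) = 0.4·0.4615 / (0.4·0.4615 + 0.7·0.5385) ≈ 0.3288

0.3288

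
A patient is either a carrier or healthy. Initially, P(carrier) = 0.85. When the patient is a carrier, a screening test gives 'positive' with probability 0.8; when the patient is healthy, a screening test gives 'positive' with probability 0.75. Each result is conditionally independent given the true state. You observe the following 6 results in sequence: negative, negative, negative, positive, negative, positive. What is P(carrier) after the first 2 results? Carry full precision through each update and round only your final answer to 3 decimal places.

Apply Bayes' rule sequentially, carrying P(carrier) forward.
After 'negative': P(carrier) = 0.2·0.8500 / (0.2·0.8500 + 0.25·0.1500) ≈ 0.8193
After 'negative': P(carrier) = 0.2·0.8193 / (0.2·0.8193 + 0.25·0.1807) ≈ 0.7839

0.784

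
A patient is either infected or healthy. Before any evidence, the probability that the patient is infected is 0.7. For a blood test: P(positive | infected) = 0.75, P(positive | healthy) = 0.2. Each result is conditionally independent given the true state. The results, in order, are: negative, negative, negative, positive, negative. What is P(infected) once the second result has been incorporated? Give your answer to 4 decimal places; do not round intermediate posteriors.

After 'negative': P(infected) = 0.25·0.7000 / (0.25·0.7000 + 0.8·0.3000) ≈ 0.4217
After 'negative': P(infected) = 0.25·0.4217 / (0.25·0.4217 + 0.8·0.5783) ≈ 0.1856

0.1856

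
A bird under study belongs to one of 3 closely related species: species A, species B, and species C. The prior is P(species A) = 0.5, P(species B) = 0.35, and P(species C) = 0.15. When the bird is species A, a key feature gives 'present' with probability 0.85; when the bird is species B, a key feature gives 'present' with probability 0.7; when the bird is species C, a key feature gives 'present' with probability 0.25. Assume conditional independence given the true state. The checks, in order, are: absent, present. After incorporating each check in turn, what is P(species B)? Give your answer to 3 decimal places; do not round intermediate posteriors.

After 'absent': normaliser = 0.15·0.5000 + 0.3·0.3500 + 0.75·0.1500; P(species A) ≈ 0.2564, P(species B) ≈ 0.3590, P(species C) ≈ 0.3846
After 'present': normaliser = 0.85·0.2564 + 0.7·0.3590 + 0.25·0.3846; P(species A) ≈ 0.3855, P(species B) ≈ 0.4444, P(species C) ≈ 0.1701

0.444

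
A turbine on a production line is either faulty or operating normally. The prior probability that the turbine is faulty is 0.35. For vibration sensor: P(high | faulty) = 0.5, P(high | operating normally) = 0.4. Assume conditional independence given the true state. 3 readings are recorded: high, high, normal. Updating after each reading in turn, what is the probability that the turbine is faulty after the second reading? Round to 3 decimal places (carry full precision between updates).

After 'high': P(faulty) = 0.5·0.3500 / (0.5·0.3500 + 0.4·0.6500) ≈ 0.4023
After 'high': P(faulty) = 0.5·0.4023 / (0.5·0.4023 + 0.4·0.5977) ≈ 0.4569

0.457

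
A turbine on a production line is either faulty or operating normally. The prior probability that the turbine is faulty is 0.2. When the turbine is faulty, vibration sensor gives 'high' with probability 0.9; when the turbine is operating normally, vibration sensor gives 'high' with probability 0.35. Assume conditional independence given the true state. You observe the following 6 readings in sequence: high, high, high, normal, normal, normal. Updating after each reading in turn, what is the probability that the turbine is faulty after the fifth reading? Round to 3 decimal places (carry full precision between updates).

After 'high': P(faulty) = 0.9·0.2000 / (0.9·0.2000 + 0.35·0.8000) ≈ 0.3913
After 'high': P(faulty) = 0.9·0.3913 / (0.9·0.3913 + 0.35·0.6087) ≈ 0.6231
After 'high': P(faulty) = 0.9·0.6231 / (0.9·0.6231 + 0.35·0.3769) ≈ 0.8096
After 'normal': P(faulty) = 0.1·0.8096 / (0.1·0.8096 + 0.65·0.1904) ≈ 0.3954
After 'normal': P(faulty) = 0.1·0.3954 / (0.1·0.3954 + 0.65·0.6046) ≈ 0.0914

0.091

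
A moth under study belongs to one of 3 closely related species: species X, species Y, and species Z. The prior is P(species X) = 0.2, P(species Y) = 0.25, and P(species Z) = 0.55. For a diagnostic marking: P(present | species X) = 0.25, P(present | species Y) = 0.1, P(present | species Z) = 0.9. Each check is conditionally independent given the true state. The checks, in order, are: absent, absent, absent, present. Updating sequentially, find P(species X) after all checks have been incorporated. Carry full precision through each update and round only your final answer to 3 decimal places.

0.530

After 'absent': normaliser = 0.75·0.2000 + 0.9·0.2500 + 0.1·0.5500; P(species X) ≈ 0.3488, P(species Y) ≈ 0.5233, P(species Z) ≈ 0.1279
After 'absent': normaliser = 0.75·0.3488 + 0.9·0.5233 + 0.1·0.1279; P(species X) ≈ 0.3510, P(species Y) ≈ 0.6318, P(species Z) ≈ 0.0172
After 'absent': normaliser = 0.75·0.3510 + 0.9·0.6318 + 0.1·0.0172; P(species X) ≈ 0.3158, P(species Y) ≈ 0.6821, P(species Z) ≈ 0.0021
After 'present': normaliser = 0.25·0.3158 + 0.1·0.6821 + 0.9·0.0021; P(species X) ≈ 0.5298, P(species Y) ≈ 0.4578, P(species Z) ≈ 0.0124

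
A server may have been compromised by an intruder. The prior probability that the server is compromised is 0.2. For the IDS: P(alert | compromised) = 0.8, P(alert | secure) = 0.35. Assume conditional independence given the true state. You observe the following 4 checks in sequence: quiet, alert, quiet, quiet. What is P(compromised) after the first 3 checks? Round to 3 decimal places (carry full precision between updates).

After 'quiet': P(compromised) = 0.2·0.2000 / (0.2·0.2000 + 0.65·0.8000) ≈ 0.0714
After 'alert': P(compromised) = 0.8·0.0714 / (0.8·0.0714 + 0.35·0.9286) ≈ 0.1495
After 'quiet': P(compromised) = 0.2·0.1495 / (0.2·0.1495 + 0.65·0.8505) ≈ 0.0513

0.051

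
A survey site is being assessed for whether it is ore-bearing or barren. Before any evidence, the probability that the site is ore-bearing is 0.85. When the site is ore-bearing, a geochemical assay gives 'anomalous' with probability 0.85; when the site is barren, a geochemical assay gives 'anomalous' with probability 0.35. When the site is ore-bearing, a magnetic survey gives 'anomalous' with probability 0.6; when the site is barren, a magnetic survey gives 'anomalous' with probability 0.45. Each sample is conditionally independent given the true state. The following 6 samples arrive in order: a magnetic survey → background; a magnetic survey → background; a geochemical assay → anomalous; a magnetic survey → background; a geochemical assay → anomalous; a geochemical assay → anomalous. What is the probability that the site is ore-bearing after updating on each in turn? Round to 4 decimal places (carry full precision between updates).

0.9690

After a magnetic survey='background': P(ore) = 0.4·0.8500 / (0.4·0.8500 + 0.55·0.1500) ≈ 0.8047
After a magnetic survey='background': P(ore) = 0.4·0.8047 / (0.4·0.8047 + 0.55·0.1953) ≈ 0.7498
After a geochemical assay='anomalous': P(ore) = 0.85·0.7498 / (0.85·0.7498 + 0.35·0.2502) ≈ 0.8792
After a magnetic survey='background': P(ore) = 0.4·0.8792 / (0.4·0.8792 + 0.55·0.1208) ≈ 0.8411
After a geochemical assay='anomalous': P(ore) = 0.85·0.8411 / (0.85·0.8411 + 0.35·0.1589) ≈ 0.9278
After a geochemical assay='anomalous': P(ore) = 0.85·0.9278 / (0.85·0.9278 + 0.35·0.0722) ≈ 0.9690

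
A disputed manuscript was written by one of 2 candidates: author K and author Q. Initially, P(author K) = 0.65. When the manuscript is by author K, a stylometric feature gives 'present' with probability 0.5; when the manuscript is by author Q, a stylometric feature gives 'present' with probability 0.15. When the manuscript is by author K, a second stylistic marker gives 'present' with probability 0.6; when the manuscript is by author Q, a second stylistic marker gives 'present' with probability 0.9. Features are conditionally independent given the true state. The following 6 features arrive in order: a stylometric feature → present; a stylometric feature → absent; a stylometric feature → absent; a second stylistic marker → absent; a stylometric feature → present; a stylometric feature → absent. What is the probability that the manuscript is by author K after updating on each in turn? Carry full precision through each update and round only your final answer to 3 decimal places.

0.944

After a stylometric feature='present': P(author K) = 0.5·0.6500 / (0.5·0.6500 + 0.15·0.3500) ≈ 0.8609
After a stylometric feature='absent': P(author K) = 0.5·0.8609 / (0.5·0.8609 + 0.85·0.1391) ≈ 0.7846
After a stylometric feature='absent': P(author K) = 0.5·0.7846 / (0.5·0.7846 + 0.85·0.2154) ≈ 0.6817
After a second stylistic marker='absent': P(author K) = 0.4·0.6817 / (0.4·0.6817 + 0.1·0.3183) ≈ 0.8955
After a stylometric feature='present': P(author K) = 0.5·0.8955 / (0.5·0.8955 + 0.15·0.1045) ≈ 0.9662
After a stylometric feature='absent': P(author K) = 0.5·0.9662 / (0.5·0.9662 + 0.85·0.0338) ≈ 0.9438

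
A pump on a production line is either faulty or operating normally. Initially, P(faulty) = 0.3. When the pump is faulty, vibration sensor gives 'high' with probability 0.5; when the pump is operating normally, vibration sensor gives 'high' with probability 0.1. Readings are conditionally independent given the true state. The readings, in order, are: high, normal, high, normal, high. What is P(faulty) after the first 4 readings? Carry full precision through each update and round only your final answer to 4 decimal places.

0.7678

After 'high': P(faulty) = 0.5·0.3000 / (0.5·0.3000 + 0.1·0.7000) ≈ 0.6818
After 'normal': P(faulty) = 0.5·0.6818 / (0.5·0.6818 + 0.9·0.3182) ≈ 0.5435
After 'high': P(faulty) = 0.5·0.5435 / (0.5·0.5435 + 0.1·0.4565) ≈ 0.8562
After 'normal': P(faulty) = 0.5·0.8562 / (0.5·0.8562 + 0.9·0.1438) ≈ 0.7678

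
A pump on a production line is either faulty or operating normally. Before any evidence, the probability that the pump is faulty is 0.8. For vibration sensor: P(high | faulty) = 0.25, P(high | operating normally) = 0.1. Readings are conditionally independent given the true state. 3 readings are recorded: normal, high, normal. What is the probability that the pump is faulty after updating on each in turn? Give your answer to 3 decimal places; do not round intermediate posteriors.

After 'normal': P(faulty) = 0.75·0.8000 / (0.75·0.8000 + 0.9·0.2000) ≈ 0.7692
After 'high': P(faulty) = 0.25·0.7692 / (0.25·0.7692 + 0.1·0.2308) ≈ 0.8929
After 'normal': P(faulty) = 0.75·0.8929 / (0.75·0.8929 + 0.9·0.1071) ≈ 0.8741

0.874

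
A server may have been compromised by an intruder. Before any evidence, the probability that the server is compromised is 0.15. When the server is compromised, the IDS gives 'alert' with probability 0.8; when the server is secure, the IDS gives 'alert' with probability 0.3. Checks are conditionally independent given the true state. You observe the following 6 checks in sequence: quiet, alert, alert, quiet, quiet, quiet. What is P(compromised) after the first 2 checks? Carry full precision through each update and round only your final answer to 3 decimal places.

Apply Bayes' rule sequentially, carrying P(compromised) forward.
After 'quiet': P(compromised) = 0.2·0.1500 / (0.2·0.1500 + 0.7·0.8500) ≈ 0.0480
After 'alert': P(compromised) = 0.8·0.0480 / (0.8·0.0480 + 0.3·0.9520) ≈ 0.1185

0.119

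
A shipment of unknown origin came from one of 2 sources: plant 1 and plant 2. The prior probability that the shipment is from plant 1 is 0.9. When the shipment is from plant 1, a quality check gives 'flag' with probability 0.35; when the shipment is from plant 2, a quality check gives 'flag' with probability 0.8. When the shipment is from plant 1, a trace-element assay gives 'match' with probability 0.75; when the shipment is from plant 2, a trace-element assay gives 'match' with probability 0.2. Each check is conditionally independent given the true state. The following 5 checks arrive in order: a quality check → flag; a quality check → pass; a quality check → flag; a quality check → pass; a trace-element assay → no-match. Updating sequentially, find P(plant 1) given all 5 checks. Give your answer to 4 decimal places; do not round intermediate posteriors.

After a quality check='flag': P(plant 1) = 0.35·0.9000 / (0.35·0.9000 + 0.8·0.1000) ≈ 0.7975
After a quality check='pass': P(plant 1) = 0.65·0.7975 / (0.65·0.7975 + 0.2·0.2025) ≈ 0.9275
After a quality check='flag': P(plant 1) = 0.35·0.9275 / (0.35·0.9275 + 0.8·0.0725) ≈ 0.8485
After a quality check='pass': P(plant 1) = 0.65·0.8485 / (0.65·0.8485 + 0.2·0.1515) ≈ 0.9479
After a trace-element assay='no-match': P(plant 1) = 0.25·0.9479 / (0.25·0.9479 + 0.8·0.0521) ≈ 0.8504

0.8504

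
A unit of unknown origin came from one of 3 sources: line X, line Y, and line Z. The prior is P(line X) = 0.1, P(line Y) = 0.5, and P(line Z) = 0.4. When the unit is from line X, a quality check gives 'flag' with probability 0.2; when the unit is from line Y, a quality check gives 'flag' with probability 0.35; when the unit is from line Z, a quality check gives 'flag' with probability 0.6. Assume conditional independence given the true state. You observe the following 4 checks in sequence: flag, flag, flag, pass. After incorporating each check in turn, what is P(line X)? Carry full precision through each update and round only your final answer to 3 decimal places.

0.013

After 'flag': normaliser = 0.2·0.1000 + 0.35·0.5000 + 0.6·0.4000; P(line X) ≈ 0.0460, P(line Y) ≈ 0.4023, P(line Z) ≈ 0.5517
After 'flag': normaliser = 0.2·0.0460 + 0.35·0.4023 + 0.6·0.5517; P(line X) ≈ 0.0191, P(line Y) ≈ 0.2927, P(line Z) ≈ 0.6882
After 'flag': normaliser = 0.2·0.0191 + 0.35·0.2927 + 0.6·0.6882; P(line X) ≈ 0.0074, P(line Y) ≈ 0.1973, P(line Z) ≈ 0.7953
After 'pass': normaliser = 0.8·0.0074 + 0.65·0.1973 + 0.4·0.7953; P(line X) ≈ 0.0130, P(line Y) ≈ 0.2836, P(line Z) ≈ 0.7034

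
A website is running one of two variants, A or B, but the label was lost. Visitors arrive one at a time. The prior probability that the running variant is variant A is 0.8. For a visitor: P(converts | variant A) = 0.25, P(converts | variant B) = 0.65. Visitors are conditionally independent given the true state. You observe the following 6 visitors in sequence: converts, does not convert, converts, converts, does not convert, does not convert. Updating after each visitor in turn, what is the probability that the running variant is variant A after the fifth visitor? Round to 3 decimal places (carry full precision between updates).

After 'converts': P(A) = 0.25·0.8000 / (0.25·0.8000 + 0.65·0.2000) ≈ 0.6061
After 'does not convert': P(A) = 0.75·0.6061 / (0.75·0.6061 + 0.35·0.3939) ≈ 0.7673
After 'converts': P(A) = 0.25·0.7673 / (0.25·0.7673 + 0.65·0.2327) ≈ 0.5591
After 'converts': P(A) = 0.25·0.5591 / (0.25·0.5591 + 0.65·0.4409) ≈ 0.3278
After 'does not convert': P(A) = 0.75·0.3278 / (0.75·0.3278 + 0.35·0.6722) ≈ 0.5110

0.511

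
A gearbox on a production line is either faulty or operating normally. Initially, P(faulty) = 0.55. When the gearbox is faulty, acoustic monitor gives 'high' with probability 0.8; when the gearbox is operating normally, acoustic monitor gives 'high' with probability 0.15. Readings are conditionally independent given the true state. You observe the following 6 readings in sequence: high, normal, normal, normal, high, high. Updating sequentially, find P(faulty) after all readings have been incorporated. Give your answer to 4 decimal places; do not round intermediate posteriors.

0.7072

After 'high': P(faulty) = 0.8·0.5500 / (0.8·0.5500 + 0.15·0.4500) ≈ 0.8670
After 'normal': P(faulty) = 0.2·0.8670 / (0.2·0.8670 + 0.85·0.1330) ≈ 0.6053
After 'normal': P(faulty) = 0.2·0.6053 / (0.2·0.6053 + 0.85·0.3947) ≈ 0.2652
After 'normal': P(faulty) = 0.2·0.2652 / (0.2·0.2652 + 0.85·0.7348) ≈ 0.0783
After 'high': P(faulty) = 0.8·0.0783 / (0.8·0.0783 + 0.15·0.9217) ≈ 0.3117
After 'high': P(faulty) = 0.8·0.3117 / (0.8·0.3117 + 0.15·0.6883) ≈ 0.7072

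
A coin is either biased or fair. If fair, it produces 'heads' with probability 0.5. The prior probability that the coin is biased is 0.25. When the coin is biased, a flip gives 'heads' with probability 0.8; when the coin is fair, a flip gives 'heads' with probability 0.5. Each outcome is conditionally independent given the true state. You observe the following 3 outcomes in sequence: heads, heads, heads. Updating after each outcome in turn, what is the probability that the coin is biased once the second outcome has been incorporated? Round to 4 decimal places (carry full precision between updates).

0.4604

After 'heads': P(biased) = 0.8·0.2500 / (0.8·0.2500 + 0.5·0.7500) ≈ 0.3478
After 'heads': P(biased) = 0.8·0.3478 / (0.8·0.3478 + 0.5·0.6522) ≈ 0.4604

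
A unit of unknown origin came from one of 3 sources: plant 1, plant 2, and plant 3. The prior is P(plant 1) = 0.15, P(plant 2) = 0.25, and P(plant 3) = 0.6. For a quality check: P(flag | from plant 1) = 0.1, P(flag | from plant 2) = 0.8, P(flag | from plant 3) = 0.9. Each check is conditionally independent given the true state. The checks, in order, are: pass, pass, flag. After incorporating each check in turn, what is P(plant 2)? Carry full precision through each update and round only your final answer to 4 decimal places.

0.3131

After 'pass': normaliser = 0.9·0.1500 + 0.2·0.2500 + 0.1·0.6000; P(plant 1) ≈ 0.5510, P(plant 2) ≈ 0.2041, P(plant 3) ≈ 0.2449
After 'pass': normaliser = 0.9·0.5510 + 0.2·0.2041 + 0.1·0.2449; P(plant 1) ≈ 0.8836, P(plant 2) ≈ 0.0727, P(plant 3) ≈ 0.0436
After 'flag': normaliser = 0.1·0.8836 + 0.8·0.0727 + 0.9·0.0436; P(plant 1) ≈ 0.4755, P(plant 2) ≈ 0.3131, P(plant 3) ≈ 0.2114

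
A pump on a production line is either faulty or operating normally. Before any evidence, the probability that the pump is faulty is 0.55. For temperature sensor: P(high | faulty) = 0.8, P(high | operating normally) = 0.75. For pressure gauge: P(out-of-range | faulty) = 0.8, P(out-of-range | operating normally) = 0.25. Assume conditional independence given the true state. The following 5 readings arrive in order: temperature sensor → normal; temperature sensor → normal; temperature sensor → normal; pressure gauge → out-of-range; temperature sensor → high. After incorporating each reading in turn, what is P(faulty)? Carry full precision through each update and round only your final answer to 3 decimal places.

Apply Bayes' rule sequentially, carrying P(faulty) forward.
After temperature sensor='normal': P(faulty) = 0.2·0.5500 / (0.2·0.5500 + 0.25·0.4500) ≈ 0.4944
After temperature sensor='normal': P(faulty) = 0.2·0.4944 / (0.2·0.4944 + 0.25·0.5056) ≈ 0.4389
After temperature sensor='normal': P(faulty) = 0.2·0.4389 / (0.2·0.4389 + 0.25·0.5611) ≈ 0.3849
After pressure gauge='out-of-range': P(faulty) = 0.8·0.3849 / (0.8·0.3849 + 0.25·0.6151) ≈ 0.6669
After temperature sensor='high': P(faulty) = 0.8·0.6669 / (0.8·0.6669 + 0.75·0.3331) ≈ 0.6811

0.681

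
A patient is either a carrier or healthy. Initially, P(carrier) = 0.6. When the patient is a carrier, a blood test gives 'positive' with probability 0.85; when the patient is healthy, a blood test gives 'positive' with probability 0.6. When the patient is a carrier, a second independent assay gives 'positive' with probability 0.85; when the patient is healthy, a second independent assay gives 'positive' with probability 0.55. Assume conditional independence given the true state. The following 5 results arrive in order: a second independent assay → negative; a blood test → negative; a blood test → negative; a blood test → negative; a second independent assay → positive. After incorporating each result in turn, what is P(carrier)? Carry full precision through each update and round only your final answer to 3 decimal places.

0.039

After a second independent assay='negative': P(carrier) = 0.15·0.6000 / (0.15·0.6000 + 0.45·0.4000) ≈ 0.3333
After a blood test='negative': P(carrier) = 0.15·0.3333 / (0.15·0.3333 + 0.4·0.6667) ≈ 0.1579
After a blood test='negative': P(carrier) = 0.15·0.1579 / (0.15·0.1579 + 0.4·0.8421) ≈ 0.0657
After a blood test='negative': P(carrier) = 0.15·0.0657 / (0.15·0.0657 + 0.4·0.9343) ≈ 0.0257
After a second independent assay='positive': P(carrier) = 0.85·0.0257 / (0.85·0.0257 + 0.55·0.9743) ≈ 0.0392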